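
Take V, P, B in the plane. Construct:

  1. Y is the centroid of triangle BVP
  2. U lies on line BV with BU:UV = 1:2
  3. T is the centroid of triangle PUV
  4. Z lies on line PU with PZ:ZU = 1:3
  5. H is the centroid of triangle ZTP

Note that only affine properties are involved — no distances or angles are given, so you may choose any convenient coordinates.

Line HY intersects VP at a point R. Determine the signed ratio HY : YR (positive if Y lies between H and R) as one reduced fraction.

Choose coordinates V = (0, 0), P = (1, 0), B = (0, 1).
1. Y is the centroid of triangle BVP ⇒ Y = (1/3, 1/3)
2. U lies on line BV with BU:UV = 1:2 ⇒ U = (0, 2/3)
3. T is the centroid of triangle PUV ⇒ T = (1/3, 2/9)
4. Z lies on line PU with PZ:ZU = 1:3 ⇒ Z = (3/4, 1/6)
5. H is the centroid of triangle ZTP ⇒ H = (25/36, 7/54)
line HY meets VP at R = (61/66, 0)
Y = H + t·(R−H) with t = -11/7, so HY:YR = -11/7:18/7

HY:YR = -11/18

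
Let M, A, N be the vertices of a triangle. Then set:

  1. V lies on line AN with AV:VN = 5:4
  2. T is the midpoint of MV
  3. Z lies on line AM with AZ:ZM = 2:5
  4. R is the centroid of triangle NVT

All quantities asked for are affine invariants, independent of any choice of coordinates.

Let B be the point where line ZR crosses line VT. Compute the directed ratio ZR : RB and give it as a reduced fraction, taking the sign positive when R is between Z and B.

Work in coordinates with M = (0, 0), A = (1, 0), N = (0, 1).
1. V lies on line AN with AV:VN = 5:4 ⇒ V = (4/9, 5/9)
2. T is the midpoint of MV ⇒ T = (2/9, 5/18)
3. Z lies on line AM with AZ:ZM = 2:5 ⇒ Z = (5/7, 0)
4. R is the centroid of triangle NVT ⇒ R = (2/9, 11/18)
line ZR meets VT at B = (110/309, 275/618)
R = Z + t·(B−Z) with t = 103/75, so ZR:RB = 103/75:-28/75

ZR:RB = -103/28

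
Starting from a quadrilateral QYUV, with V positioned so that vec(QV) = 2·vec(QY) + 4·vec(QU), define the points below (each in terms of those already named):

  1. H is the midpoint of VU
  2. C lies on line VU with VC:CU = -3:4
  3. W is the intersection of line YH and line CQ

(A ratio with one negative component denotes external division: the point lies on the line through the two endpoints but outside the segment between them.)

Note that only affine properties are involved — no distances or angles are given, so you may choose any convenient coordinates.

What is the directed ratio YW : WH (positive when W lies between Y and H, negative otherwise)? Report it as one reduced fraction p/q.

YW:WH = 13/7

Assign Q = (0, 0), Y = (1, 0), U = (0, 1), V = (2, 4) — the answer is frame-independent, so this choice is without loss of generality.
1. H is the midpoint of VU ⇒ H = (1, 5/2)
2. C lies on line VU with VC:CU = -3:4 ⇒ C = (8, 13)
3. W is the intersection of line YH and line CQ ⇒ W = (1, 13/8)
W = Y + t·(H−Y) with t = 13/20, so YW:WH = t:(1−t) = 13/20:7/20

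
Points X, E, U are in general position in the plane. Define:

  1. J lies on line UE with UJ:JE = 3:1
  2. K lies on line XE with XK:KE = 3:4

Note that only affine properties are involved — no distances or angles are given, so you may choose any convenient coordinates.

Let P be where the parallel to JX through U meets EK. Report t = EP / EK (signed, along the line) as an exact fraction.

Set X = (0, 0), E = (1, 0), U = (0, 1); any affine frame gives the same invariant.
1. J lies on line UE with UJ:JE = 3:1 ⇒ J = (3/4, 1/4)
2. K lies on line XE with XK:KE = 3:4 ⇒ K = (3/7, 0)
through U parallel to JX: direction (-3/4, -1/4); meets EK at P = (-3, 0)
P = E + t·(K−E) with t = 7

t = 7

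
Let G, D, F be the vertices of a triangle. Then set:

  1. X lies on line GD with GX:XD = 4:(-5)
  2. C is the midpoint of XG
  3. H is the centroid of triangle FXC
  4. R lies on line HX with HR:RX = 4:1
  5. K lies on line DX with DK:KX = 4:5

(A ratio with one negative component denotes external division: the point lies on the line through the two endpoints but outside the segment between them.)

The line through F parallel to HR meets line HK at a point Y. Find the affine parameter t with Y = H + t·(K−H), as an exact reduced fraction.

t = -18/25

Assign G = (0, 0), D = (1, 0), F = (0, 1) — the answer is frame-independent, so this choice is without loss of generality.
1. X lies on line GD with GX:XD = 4:(-5) ⇒ X = (-4, 0)
2. C is the midpoint of XG ⇒ C = (-2, 0)
3. H is the centroid of triangle FXC ⇒ H = (-2, 1/3)
4. R lies on line HX with HR:RX = 4:1 ⇒ R = (-18/5, 1/15)
5. K lies on line DX with DK:KX = 4:5 ⇒ K = (-11/9, 0)
through F parallel to HR: direction (-8/5, -4/15); meets HK at Y = (-64/25, 43/75)
Y = H + t·(K−H) with t = -18/25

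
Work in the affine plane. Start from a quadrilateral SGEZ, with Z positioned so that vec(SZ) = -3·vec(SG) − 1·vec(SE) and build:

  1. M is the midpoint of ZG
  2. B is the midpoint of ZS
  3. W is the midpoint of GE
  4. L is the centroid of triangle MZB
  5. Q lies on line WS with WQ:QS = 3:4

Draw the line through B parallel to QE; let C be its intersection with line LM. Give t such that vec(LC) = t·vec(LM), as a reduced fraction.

Assign S = (0, 0), G = (1, 0), E = (0, 1), Z = (-3, -1) — the answer is frame-independent, so this choice is without loss of generality.
1. M is the midpoint of ZG ⇒ M = (-1, -1/2)
2. B is the midpoint of ZS ⇒ B = (-3/2, -1/2)
3. W is the midpoint of GE ⇒ W = (1/2, 1/2)
4. L is the centroid of triangle MZB ⇒ L = (-11/6, -2/3)
5. Q lies on line WS with WQ:QS = 3:4 ⇒ Q = (2/7, 2/7)
through B parallel to QE: direction (-2/7, 5/7); meets LM at C = (-79/54, -16/27)
C = L + t·(M−L) with t = 4/9

t = 4/9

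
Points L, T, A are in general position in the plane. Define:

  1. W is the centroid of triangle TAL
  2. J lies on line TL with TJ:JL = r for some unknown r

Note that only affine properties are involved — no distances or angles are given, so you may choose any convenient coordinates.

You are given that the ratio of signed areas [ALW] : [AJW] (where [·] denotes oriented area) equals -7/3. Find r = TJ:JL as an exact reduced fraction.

r = 2/5

Set L = (0, 0), T = (1, 0), A = (0, 1); any affine frame gives the same invariant.
1. W is the centroid of triangle TAL ⇒ W = (1/3, 1/3)
2. With TJ:JL = r, write λ = r/(r+1) so J = T + λ·(L−T); J is affine-linear in λ
Every point depending on J is an affine combination of J and λ-independent points, so each such coordinate is linear in λ; the λ² term in each signed area is a multiple of (L−T)×(L−T) = 0, so 2·[ALW] and 2·[AJW] are each linear in λ. Evaluating at λ=0 and λ=1:
  2·[ALW] = 1/3,   2·[AJW] = 2/3·λ − 1/3
So [ALW]:[AJW] = (1/3) / (2/3·λ − 1/3). Setting this equal to -7/3:
  1/3 = -7/3·(2/3·λ − 1/3)  ⇒  λ = 2/7
Then r = λ/(1−λ) = (2/7)/(5/7) = 2/5. Check: with r = 2/5, J = (5/7, 0) and [ALW]:[AJW] = -7/3 as required.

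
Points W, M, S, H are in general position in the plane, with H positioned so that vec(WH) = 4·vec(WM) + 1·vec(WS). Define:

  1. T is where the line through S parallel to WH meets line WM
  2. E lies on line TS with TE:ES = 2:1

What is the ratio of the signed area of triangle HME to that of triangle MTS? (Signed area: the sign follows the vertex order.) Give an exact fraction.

[HME]:[MTS] = 13/15

Choose coordinates W = (0, 0), M = (1, 0), S = (0, 1), H = (4, 1).
1. T is where the line through S parallel to WH meets line WM ⇒ T = (-4, 0)
2. E lies on line TS with TE:ES = 2:1 ⇒ E = (-4/3, 2/3)
2·[HME] = -13/3, 2·[MTS] = -5
[HME]:[MTS] = -13/3:-5 = 13/15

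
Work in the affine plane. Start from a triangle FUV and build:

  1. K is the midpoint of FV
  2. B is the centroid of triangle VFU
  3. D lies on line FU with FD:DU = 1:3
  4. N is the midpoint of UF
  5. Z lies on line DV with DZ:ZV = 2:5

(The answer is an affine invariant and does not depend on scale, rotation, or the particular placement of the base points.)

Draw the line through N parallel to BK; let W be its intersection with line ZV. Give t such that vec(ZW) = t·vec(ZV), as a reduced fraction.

Assign F = (0, 0), U = (1, 0), V = (0, 1) — the answer is frame-independent, so this choice is without loss of generality.
1. K is the midpoint of FV ⇒ K = (0, 1/2)
2. B is the centroid of triangle VFU ⇒ B = (1/3, 1/3)
3. D lies on line FU with FD:DU = 1:3 ⇒ D = (1/4, 0)
4. N is the midpoint of UF ⇒ N = (1/2, 0)
5. Z lies on line DV with DZ:ZV = 2:5 ⇒ Z = (5/28, 2/7)
through N parallel to BK: direction (-1/3, 1/6); meets ZV at W = (3/14, 1/7)
W = Z + t·(V−Z) with t = -1/5

t = -1/5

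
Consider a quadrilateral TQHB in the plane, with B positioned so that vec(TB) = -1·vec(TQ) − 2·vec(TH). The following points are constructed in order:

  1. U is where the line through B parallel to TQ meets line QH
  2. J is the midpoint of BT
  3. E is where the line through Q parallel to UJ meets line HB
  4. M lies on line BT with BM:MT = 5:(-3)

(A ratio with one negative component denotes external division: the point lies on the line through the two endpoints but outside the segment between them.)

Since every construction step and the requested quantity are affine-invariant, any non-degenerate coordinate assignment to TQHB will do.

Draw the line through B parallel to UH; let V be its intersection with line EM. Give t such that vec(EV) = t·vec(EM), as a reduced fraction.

Set T = (0, 0), Q = (1, 0), H = (0, 1), B = (-1, -2); any affine frame gives the same invariant.
1. U is where the line through B parallel to TQ meets line QH ⇒ U = (3, -2)
2. J is the midpoint of BT ⇒ J = (-1/2, -1)
3. E is where the line through Q parallel to UJ meets line HB ⇒ E = (-5/23, 8/23)
4. M lies on line BT with BM:MT = 5:(-3) ⇒ M = (3/2, 3)
through B parallel to UH: direction (-3, 3); meets EM at V = (-97/67, -104/67)
V = E + t·(M−E) with t = -48/67

t = -48/67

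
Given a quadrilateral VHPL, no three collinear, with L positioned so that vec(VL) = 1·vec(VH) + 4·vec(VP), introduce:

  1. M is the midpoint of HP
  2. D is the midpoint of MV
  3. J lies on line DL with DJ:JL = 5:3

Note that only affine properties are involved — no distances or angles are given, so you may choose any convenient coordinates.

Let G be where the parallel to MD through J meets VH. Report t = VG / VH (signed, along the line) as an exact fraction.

Work in coordinates with V = (0, 0), H = (1, 0), P = (0, 1), L = (1, 4).
1. M is the midpoint of HP ⇒ M = (1/2, 1/2)
2. D is the midpoint of MV ⇒ D = (1/4, 1/4)
3. J lies on line DL with DJ:JL = 5:3 ⇒ J = (23/32, 83/32)
through J parallel to MD: direction (-1/4, -1/4); meets VH at G = (-15/8, 0)
G = V + t·(H−V) with t = -15/8

t = -15/8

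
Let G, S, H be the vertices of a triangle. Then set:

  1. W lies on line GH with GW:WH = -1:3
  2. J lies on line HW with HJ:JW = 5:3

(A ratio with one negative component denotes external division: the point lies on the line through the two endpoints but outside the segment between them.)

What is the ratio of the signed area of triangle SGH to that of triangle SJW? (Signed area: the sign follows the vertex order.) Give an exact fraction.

Set G = (0, 0), S = (1, 0), H = (0, 1); any affine frame gives the same invariant.
1. W lies on line GH with GW:WH = -1:3 ⇒ W = (0, -1/2)
2. J lies on line HW with HJ:JW = 5:3 ⇒ J = (0, 1/16)
2·[SGH] = -1, 2·[SJW] = 9/16
[SGH]:[SJW] = -1:9/16 = -16/9

[SGH]:[SJW] = -16/9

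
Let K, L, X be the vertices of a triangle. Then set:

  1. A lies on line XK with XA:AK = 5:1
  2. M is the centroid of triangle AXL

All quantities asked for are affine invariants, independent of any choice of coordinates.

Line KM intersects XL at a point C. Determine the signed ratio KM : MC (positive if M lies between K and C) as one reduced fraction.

KM:MC = 13/5

Set K = (0, 0), L = (1, 0), X = (0, 1); any affine frame gives the same invariant.
1. A lies on line XK with XA:AK = 5:1 ⇒ A = (0, 1/6)
2. M is the centroid of triangle AXL ⇒ M = (1/3, 7/18)
line KM meets XL at C = (6/13, 7/13)
M = K + t·(C−K) with t = 13/18, so KM:MC = 13/18:5/18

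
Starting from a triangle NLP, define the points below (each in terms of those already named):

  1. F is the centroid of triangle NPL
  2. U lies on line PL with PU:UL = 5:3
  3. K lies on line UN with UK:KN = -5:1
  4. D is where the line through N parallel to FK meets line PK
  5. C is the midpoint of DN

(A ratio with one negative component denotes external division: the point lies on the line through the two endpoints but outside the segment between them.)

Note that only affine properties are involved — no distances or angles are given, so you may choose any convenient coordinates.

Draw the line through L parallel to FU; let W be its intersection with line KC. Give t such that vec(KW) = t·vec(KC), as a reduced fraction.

t = -6

Work in coordinates with N = (0, 0), L = (1, 0), P = (0, 1).
1. F is the centroid of triangle NPL ⇒ F = (1/3, 1/3)
2. U lies on line PL with PU:UL = 5:3 ⇒ U = (5/8, 3/8)
3. K lies on line UN with UK:KN = -5:1 ⇒ K = (-5/32, -3/32)
4. D is where the line through N parallel to FK meets line PK ⇒ D = (-47/288, -41/288)
5. C is the midpoint of DN ⇒ C = (-47/576, -41/576)
through L parallel to FU: direction (7/24, 1/24); meets KC at W = (-29/48, -11/48)
W = K + t·(C−K) with t = -6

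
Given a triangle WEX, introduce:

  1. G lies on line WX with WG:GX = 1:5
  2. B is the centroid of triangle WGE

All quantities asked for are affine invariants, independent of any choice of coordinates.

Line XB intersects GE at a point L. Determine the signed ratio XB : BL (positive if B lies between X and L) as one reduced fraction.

XB:BL = -16

Choose coordinates W = (0, 0), E = (1, 0), X = (0, 1).
1. G lies on line WX with WG:GX = 1:5 ⇒ G = (0, 1/6)
2. B is the centroid of triangle WGE ⇒ B = (1/3, 1/18)
line XB meets GE at L = (5/16, 11/96)
B = X + t·(L−X) with t = 16/15, so XB:BL = 16/15:-1/15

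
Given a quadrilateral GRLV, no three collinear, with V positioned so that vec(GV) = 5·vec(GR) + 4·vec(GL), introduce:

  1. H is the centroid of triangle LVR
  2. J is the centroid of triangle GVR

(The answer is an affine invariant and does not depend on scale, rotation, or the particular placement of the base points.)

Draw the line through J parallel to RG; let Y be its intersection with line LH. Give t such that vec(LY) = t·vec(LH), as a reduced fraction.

t = 1/2

Set G = (0, 0), R = (1, 0), L = (0, 1), V = (5, 4); any affine frame gives the same invariant.
1. H is the centroid of triangle LVR ⇒ H = (2, 5/3)
2. J is the centroid of triangle GVR ⇒ J = (2, 4/3)
through J parallel to RG: direction (-1, 0); meets LH at Y = (1, 4/3)
Y = L + t·(H−L) with t = 1/2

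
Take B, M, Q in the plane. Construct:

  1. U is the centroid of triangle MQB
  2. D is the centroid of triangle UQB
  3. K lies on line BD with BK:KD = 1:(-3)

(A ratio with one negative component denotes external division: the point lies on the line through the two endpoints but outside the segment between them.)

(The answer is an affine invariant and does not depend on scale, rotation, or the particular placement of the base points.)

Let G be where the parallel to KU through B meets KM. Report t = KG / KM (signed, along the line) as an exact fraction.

Set B = (0, 0), M = (1, 0), Q = (0, 1); any affine frame gives the same invariant.
1. U is the centroid of triangle MQB ⇒ U = (1/3, 1/3)
2. D is the centroid of triangle UQB ⇒ D = (1/9, 4/9)
3. K lies on line BD with BK:KD = 1:(-3) ⇒ K = (-1/18, -2/9)
through B parallel to KU: direction (7/18, 5/9); meets KM at G = (-14/81, -20/81)
G = K + t·(M−K) with t = -1/9

t = -1/9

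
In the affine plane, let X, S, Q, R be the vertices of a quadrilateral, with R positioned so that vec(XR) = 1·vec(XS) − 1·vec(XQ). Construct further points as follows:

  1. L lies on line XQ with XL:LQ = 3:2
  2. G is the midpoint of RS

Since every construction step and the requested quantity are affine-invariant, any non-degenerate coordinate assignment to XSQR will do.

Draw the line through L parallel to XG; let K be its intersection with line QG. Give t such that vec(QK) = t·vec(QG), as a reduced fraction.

t = 2/5

Work in coordinates with X = (0, 0), S = (1, 0), Q = (0, 1), R = (1, -1).
1. L lies on line XQ with XL:LQ = 3:2 ⇒ L = (0, 3/5)
2. G is the midpoint of RS ⇒ G = (1, -1/2)
through L parallel to XG: direction (1, -1/2); meets QG at K = (2/5, 2/5)
K = Q + t·(G−Q) with t = 2/5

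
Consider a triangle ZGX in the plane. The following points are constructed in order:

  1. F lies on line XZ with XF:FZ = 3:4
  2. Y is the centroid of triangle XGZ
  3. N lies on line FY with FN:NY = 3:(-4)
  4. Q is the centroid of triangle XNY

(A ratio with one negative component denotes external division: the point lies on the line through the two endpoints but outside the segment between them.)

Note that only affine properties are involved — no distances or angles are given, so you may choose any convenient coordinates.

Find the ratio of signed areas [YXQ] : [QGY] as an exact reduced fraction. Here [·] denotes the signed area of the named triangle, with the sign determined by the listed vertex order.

[YXQ]:[QGY] = -12/11

Assign Z = (0, 0), G = (1, 0), X = (0, 1) — the answer is frame-independent, so this choice is without loss of generality.
1. F lies on line XZ with XF:FZ = 3:4 ⇒ F = (0, 4/7)
2. Y is the centroid of triangle XGZ ⇒ Y = (1/3, 1/3)
3. N lies on line FY with FN:NY = 3:(-4) ⇒ N = (-1, 9/7)
4. Q is the centroid of triangle XNY ⇒ Q = (-2/9, 55/63)
2·[YXQ] = 4/21, 2·[QGY] = -11/63
[YXQ]:[QGY] = 4/21:-11/63 = -12/11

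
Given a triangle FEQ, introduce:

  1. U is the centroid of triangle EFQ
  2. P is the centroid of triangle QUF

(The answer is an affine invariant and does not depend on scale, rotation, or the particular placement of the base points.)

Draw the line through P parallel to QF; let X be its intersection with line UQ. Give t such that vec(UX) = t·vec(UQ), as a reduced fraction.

Assign F = (0, 0), E = (1, 0), Q = (0, 1) — the answer is frame-independent, so this choice is without loss of generality.
1. U is the centroid of triangle EFQ ⇒ U = (1/3, 1/3)
2. P is the centroid of triangle QUF ⇒ P = (1/9, 4/9)
through P parallel to QF: direction (0, -1); meets UQ at X = (1/9, 7/9)
X = U + t·(Q−U) with t = 2/3

t = 2/3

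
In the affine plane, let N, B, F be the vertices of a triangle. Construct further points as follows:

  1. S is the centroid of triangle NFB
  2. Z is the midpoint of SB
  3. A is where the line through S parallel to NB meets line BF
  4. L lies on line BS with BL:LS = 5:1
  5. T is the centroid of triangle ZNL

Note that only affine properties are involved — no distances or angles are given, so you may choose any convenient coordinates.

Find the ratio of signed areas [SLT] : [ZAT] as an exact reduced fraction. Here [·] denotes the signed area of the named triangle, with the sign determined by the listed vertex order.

[SLT]:[ZAT] = -3/8

Choose coordinates N = (0, 0), B = (1, 0), F = (0, 1).
1. S is the centroid of triangle NFB ⇒ S = (1/3, 1/3)
2. Z is the midpoint of SB ⇒ Z = (2/3, 1/6)
3. A is where the line through S parallel to NB meets line BF ⇒ A = (2/3, 1/3)
4. L lies on line BS with BL:LS = 5:1 ⇒ L = (4/9, 5/18)
5. T is the centroid of triangle ZNL ⇒ T = (10/27, 4/27)
2·[SLT] = -1/54, 2·[ZAT] = 4/81
[SLT]:[ZAT] = -1/54:4/81 = -3/8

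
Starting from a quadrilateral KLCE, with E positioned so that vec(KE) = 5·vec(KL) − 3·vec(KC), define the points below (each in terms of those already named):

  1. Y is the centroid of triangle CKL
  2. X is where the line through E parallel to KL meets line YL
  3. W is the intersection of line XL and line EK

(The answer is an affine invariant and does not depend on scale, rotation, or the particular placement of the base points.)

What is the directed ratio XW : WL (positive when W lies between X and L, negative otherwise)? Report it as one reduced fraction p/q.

Choose coordinates K = (0, 0), L = (1, 0), C = (0, 1), E = (5, -3).
1. Y is the centroid of triangle CKL ⇒ Y = (1/3, 1/3)
2. X is where the line through E parallel to KL meets line YL ⇒ X = (7, -3)
3. W is the intersection of line XL and line EK ⇒ W = (-5, 3)
W = X + t·(L−X) with t = 2, so XW:WL = t:(1−t) = 2:-1

XW:WL = -2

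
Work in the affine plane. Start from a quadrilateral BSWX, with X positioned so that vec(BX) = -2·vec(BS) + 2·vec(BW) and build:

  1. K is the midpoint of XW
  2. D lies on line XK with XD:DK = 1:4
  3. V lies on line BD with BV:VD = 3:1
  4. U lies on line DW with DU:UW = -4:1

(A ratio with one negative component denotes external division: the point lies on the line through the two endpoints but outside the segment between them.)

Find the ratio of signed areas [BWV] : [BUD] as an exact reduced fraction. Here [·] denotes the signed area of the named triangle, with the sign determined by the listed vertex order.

[BWV]:[BUD] = 9/16

Set B = (0, 0), S = (1, 0), W = (0, 1), X = (-2, 2); any affine frame gives the same invariant.
1. K is the midpoint of XW ⇒ K = (-1, 3/2)
2. D lies on line XK with XD:DK = 1:4 ⇒ D = (-9/5, 19/10)
3. V lies on line BD with BV:VD = 3:1 ⇒ V = (-27/20, 57/40)
4. U lies on line DW with DU:UW = -4:1 ⇒ U = (3/5, 7/10)
2·[BWV] = 27/20, 2·[BUD] = 12/5
[BWV]:[BUD] = 27/20:12/5 = 9/16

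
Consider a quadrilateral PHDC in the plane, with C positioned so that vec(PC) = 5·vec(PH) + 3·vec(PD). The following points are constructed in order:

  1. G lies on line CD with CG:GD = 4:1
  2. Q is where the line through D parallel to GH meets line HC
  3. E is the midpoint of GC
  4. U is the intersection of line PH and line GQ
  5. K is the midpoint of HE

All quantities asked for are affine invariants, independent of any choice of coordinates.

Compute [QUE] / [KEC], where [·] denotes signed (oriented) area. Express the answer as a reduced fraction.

Set P = (0, 0), H = (1, 0), D = (0, 1), C = (5, 3); any affine frame gives the same invariant.
1. G lies on line CD with CG:GD = 4:1 ⇒ G = (1, 7/5)
2. Q is where the line through D parallel to GH meets line HC ⇒ Q = (0, -3/4)
3. E is the midpoint of GC ⇒ E = (3, 11/5)
4. U is the intersection of line PH and line GQ ⇒ U = (15/43, 0)
5. K is the midpoint of HE ⇒ K = (2, 11/10)
2·[QUE] = -105/86, 2·[KEC] = -7/5
[QUE]:[KEC] = -105/86:-7/5 = 75/86

[QUE]:[KEC] = 75/86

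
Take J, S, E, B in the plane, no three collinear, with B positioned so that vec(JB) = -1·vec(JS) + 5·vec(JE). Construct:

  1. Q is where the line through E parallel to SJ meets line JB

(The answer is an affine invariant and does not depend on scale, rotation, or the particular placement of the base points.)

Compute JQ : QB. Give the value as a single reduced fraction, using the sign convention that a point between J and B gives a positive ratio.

JQ:QB = 1/4

Assign J = (0, 0), S = (1, 0), E = (0, 1), B = (-1, 5) — the answer is frame-independent, so this choice is without loss of generality.
1. Q is where the line through E parallel to SJ meets line JB ⇒ Q = (-1/5, 1)
Q = J + t·(B−J) with t = 1/5, so JQ:QB = t:(1−t) = 1/5:4/5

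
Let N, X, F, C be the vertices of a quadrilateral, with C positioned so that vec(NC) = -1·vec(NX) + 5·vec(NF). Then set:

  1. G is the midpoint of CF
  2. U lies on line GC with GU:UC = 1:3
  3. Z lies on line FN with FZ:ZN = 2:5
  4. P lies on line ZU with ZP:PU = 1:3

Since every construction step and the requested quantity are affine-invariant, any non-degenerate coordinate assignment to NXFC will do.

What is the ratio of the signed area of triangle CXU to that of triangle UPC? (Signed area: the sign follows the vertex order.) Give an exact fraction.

[CXU]:[UPC] = 14

Work in coordinates with N = (0, 0), X = (1, 0), F = (0, 1), C = (-1, 5).
1. G is the midpoint of CF ⇒ G = (-1/2, 3)
2. U lies on line GC with GU:UC = 1:3 ⇒ U = (-5/8, 7/2)
3. Z lies on line FN with FZ:ZN = 2:5 ⇒ Z = (0, 5/7)
4. P lies on line ZU with ZP:PU = 1:3 ⇒ P = (-5/32, 79/56)
2·[CXU] = -9/8, 2·[UPC] = -9/112
[CXU]:[UPC] = -9/8:-9/112 = 14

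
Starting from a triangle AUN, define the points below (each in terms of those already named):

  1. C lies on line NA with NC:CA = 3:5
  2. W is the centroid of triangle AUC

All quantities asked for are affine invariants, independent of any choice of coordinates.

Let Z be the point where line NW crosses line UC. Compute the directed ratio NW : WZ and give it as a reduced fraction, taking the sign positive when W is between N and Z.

NW:WZ = -14/5

Assign A = (0, 0), U = (1, 0), N = (0, 1) — the answer is frame-independent, so this choice is without loss of generality.
1. C lies on line NA with NC:CA = 3:5 ⇒ C = (0, 5/8)
2. W is the centroid of triangle AUC ⇒ W = (1/3, 5/24)
line NW meets UC at Z = (3/14, 55/112)
W = N + t·(Z−N) with t = 14/9, so NW:WZ = 14/9:-5/9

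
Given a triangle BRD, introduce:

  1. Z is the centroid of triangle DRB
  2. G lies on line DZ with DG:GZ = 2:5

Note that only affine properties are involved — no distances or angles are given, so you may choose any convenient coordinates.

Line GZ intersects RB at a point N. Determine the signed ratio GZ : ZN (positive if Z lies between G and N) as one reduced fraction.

GZ:ZN = 10/7

Assign B = (0, 0), R = (1, 0), D = (0, 1) — the answer is frame-independent, so this choice is without loss of generality.
1. Z is the centroid of triangle DRB ⇒ Z = (1/3, 1/3)
2. G lies on line DZ with DG:GZ = 2:5 ⇒ G = (2/21, 17/21)
line GZ meets RB at N = (1/2, 0)
Z = G + t·(N−G) with t = 10/17, so GZ:ZN = 10/17:7/17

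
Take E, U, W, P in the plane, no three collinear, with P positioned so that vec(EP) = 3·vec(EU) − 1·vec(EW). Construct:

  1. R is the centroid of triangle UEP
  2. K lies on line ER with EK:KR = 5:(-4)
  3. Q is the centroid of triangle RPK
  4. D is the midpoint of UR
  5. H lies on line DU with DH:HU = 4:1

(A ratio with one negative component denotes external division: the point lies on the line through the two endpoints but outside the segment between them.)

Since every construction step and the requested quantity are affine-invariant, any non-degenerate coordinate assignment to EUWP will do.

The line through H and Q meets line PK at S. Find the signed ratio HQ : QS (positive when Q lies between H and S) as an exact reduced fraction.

HQ:QS = 161/40

Choose coordinates E = (0, 0), U = (1, 0), W = (0, 1), P = (3, -1).
1. R is the centroid of triangle UEP ⇒ R = (4/3, -1/3)
2. K lies on line ER with EK:KR = 5:(-4) ⇒ K = (20/3, -5/3)
3. Q is the centroid of triangle RPK ⇒ Q = (11/3, -1)
4. D is the midpoint of UR ⇒ D = (7/6, -1/6)
5. H lies on line DU with DH:HU = 4:1 ⇒ H = (31/30, -1/30)
line HQ meets PK at S = (2087/483, -599/483)
Q = H + t·(S−H) with t = 161/201, so HQ:QS = 161/201:40/201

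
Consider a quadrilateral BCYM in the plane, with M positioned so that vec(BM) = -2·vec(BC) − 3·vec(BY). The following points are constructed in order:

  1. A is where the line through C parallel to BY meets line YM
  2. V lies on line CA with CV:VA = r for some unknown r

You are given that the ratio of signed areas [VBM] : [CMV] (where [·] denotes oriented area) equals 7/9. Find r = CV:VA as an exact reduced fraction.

r = -3/4

Choose coordinates B = (0, 0), C = (1, 0), Y = (0, 1), M = (-2, -3).
1. A is where the line through C parallel to BY meets line YM ⇒ A = (1, 3)
2. With CV:VA = r, write λ = r/(r+1) so V = C + λ·(A−C); V is affine-linear in λ
Every point depending on V is an affine combination of V and λ-independent points, so each such coordinate is linear in λ; the λ² term in each signed area is a multiple of (A−C)×(A−C) = 0, so 2·[VBM] and 2·[CMV] are each linear in λ. Evaluating at λ=0 and λ=1:
  2·[VBM] = -6·λ + 3,   2·[CMV] = -9·λ
So [VBM]:[CMV] = (-6·λ + 3) / (-9·λ). Setting this equal to 7/9:
  -6·λ + 3 = 7/9·(-9·λ)  ⇒  λ = -3
Then r = λ/(1−λ) = (-3)/(4) = -3/4. Check: with r = -3/4, V = (1, -9) and [VBM]:[CMV] = 7/9 as required.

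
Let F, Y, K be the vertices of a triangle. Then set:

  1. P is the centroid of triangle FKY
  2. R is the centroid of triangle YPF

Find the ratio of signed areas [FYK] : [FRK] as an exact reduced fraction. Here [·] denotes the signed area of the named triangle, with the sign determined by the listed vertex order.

Work in coordinates with F = (0, 0), Y = (1, 0), K = (0, 1).
1. P is the centroid of triangle FKY ⇒ P = (1/3, 1/3)
2. R is the centroid of triangle YPF ⇒ R = (4/9, 1/9)
2·[FYK] = 1, 2·[FRK] = 4/9
[FYK]:[FRK] = 1:4/9 = 9/4

[FYK]:[FRK] = 9/4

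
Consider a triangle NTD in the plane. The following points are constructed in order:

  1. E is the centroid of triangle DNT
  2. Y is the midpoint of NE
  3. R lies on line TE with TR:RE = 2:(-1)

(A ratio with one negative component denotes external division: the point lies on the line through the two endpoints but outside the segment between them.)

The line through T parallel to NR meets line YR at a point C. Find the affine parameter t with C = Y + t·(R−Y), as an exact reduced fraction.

Set N = (0, 0), T = (1, 0), D = (0, 1); any affine frame gives the same invariant.
1. E is the centroid of triangle DNT ⇒ E = (1/3, 1/3)
2. Y is the midpoint of NE ⇒ Y = (1/6, 1/6)
3. R lies on line TE with TR:RE = 2:(-1) ⇒ R = (-1/3, 2/3)
through T parallel to NR: direction (-1/3, 2/3); meets YR at C = (5/3, -4/3)
C = Y + t·(R−Y) with t = -3

t = -3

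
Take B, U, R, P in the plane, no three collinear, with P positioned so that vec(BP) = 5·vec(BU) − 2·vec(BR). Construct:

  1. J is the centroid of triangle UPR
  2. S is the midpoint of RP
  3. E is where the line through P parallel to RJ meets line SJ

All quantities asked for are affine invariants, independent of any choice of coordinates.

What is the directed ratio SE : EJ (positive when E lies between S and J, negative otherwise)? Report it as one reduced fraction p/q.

Work in coordinates with B = (0, 0), U = (1, 0), R = (0, 1), P = (5, -2).
1. J is the centroid of triangle UPR ⇒ J = (2, -1/3)
2. S is the midpoint of RP ⇒ S = (5/2, -1/2)
3. E is where the line through P parallel to RJ meets line SJ ⇒ E = (3, -2/3)
E = S + t·(J−S) with t = -1, so SE:EJ = t:(1−t) = -1:2

SE:EJ = -1/2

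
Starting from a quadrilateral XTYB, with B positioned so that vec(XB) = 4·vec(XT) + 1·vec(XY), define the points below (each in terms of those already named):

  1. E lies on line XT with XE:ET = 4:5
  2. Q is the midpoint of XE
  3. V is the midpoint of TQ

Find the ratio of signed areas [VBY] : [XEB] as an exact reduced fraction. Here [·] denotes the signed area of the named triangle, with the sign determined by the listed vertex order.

[VBY]:[XEB] = 9

Choose coordinates X = (0, 0), T = (1, 0), Y = (0, 1), B = (4, 1).
1. E lies on line XT with XE:ET = 4:5 ⇒ E = (4/9, 0)
2. Q is the midpoint of XE ⇒ Q = (2/9, 0)
3. V is the midpoint of TQ ⇒ V = (11/18, 0)
2·[VBY] = 4, 2·[XEB] = 4/9
[VBY]:[XEB] = 4:4/9 = 9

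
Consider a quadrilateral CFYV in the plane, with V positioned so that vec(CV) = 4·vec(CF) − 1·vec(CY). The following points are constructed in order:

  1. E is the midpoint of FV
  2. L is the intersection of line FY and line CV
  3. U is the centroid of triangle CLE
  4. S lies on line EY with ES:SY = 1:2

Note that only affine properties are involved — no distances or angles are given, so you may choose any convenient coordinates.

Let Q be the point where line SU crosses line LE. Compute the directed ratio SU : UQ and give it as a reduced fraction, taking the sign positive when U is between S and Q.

SU:UQ = 7

Work in coordinates with C = (0, 0), F = (1, 0), Y = (0, 1), V = (4, -1).
1. E is the midpoint of FV ⇒ E = (5/2, -1/2)
2. L is the intersection of line FY and line CV ⇒ L = (4/3, -1/3)
3. U is the centroid of triangle CLE ⇒ U = (23/18, -5/18)
4. S lies on line EY with ES:SY = 1:2 ⇒ S = (5/3, 0)
line SU meets LE at Q = (11/9, -20/63)
U = S + t·(Q−S) with t = 7/8, so SU:UQ = 7/8:1/8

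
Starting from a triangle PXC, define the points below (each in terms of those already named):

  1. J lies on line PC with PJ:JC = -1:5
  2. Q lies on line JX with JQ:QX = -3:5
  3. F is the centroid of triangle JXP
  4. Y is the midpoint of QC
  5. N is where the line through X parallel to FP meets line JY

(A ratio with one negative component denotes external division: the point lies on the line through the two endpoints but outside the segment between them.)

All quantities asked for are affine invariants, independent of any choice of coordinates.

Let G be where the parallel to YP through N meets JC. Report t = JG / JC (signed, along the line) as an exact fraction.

Set P = (0, 0), X = (1, 0), C = (0, 1); any affine frame gives the same invariant.
1. J lies on line PC with PJ:JC = -1:5 ⇒ J = (0, -1/4)
2. Q lies on line JX with JQ:QX = -3:5 ⇒ Q = (-3/2, -5/8)
3. F is the centroid of triangle JXP ⇒ F = (1/3, -1/12)
4. Y is the midpoint of QC ⇒ Y = (-3/4, 3/16)
5. N is where the line through X parallel to FP meets line JY ⇒ N = (-3/2, 5/8)
through N parallel to YP: direction (3/4, -3/16); meets JC at G = (0, 1/4)
G = J + t·(C−J) with t = 2/5

t = 2/5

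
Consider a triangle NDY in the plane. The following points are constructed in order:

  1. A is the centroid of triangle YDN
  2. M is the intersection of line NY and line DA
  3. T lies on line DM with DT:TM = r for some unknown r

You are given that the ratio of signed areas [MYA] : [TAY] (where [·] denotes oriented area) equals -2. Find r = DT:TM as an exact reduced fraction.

Choose coordinates N = (0, 0), D = (1, 0), Y = (0, 1).
1. A is the centroid of triangle YDN ⇒ A = (1/3, 1/3)
2. M is the intersection of line NY and line DA ⇒ M = (0, 1/2)
3. With DT:TM = r, write λ = r/(r+1) so T = D + λ·(M−D); T is affine-linear in λ
Every point depending on T is an affine combination of T and λ-independent points, so each such coordinate is linear in λ; the λ² term in each signed area is a multiple of (M−D)×(M−D) = 0, so 2·[MYA] and 2·[TAY] are each linear in λ. Evaluating at λ=0 and λ=1:
  2·[MYA] = -1/6,   2·[TAY] = 1/2·λ − 1/3
So [MYA]:[TAY] = (-1/6) / (1/2·λ − 1/3). Setting this equal to -2:
  -1/6 = -2·(1/2·λ − 1/3)  ⇒  λ = 5/6
Then r = λ/(1−λ) = (5/6)/(1/6) = 5. Check: with r = 5, T = (1/6, 5/12) and [MYA]:[TAY] = -2 as required.

r = 5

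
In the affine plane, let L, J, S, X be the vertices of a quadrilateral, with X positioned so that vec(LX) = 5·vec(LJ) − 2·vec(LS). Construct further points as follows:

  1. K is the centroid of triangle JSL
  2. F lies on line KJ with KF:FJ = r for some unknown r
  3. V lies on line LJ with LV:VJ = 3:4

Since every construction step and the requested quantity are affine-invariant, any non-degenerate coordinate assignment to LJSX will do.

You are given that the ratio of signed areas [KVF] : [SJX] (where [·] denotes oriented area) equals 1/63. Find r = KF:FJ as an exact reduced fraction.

Choose coordinates L = (0, 0), J = (1, 0), S = (0, 1), X = (5, -2).
1. K is the centroid of triangle JSL ⇒ K = (1/3, 1/3)
2. With KF:FJ = r, write λ = r/(r+1) so F = K + λ·(J−K); F is affine-linear in λ
3. V lies on line LJ with LV:VJ = 3:4 ⇒ V = (3/7, 0)
Every point depending on F is an affine combination of F and λ-independent points, so each such coordinate is linear in λ; the λ² term in each signed area is a multiple of (J−K)×(J−K) = 0, so 2·[KVF] and 2·[SJX] are each linear in λ. Evaluating at λ=0 and λ=1:
  2·[KVF] = 4/21·λ,   2·[SJX] = 2
So [KVF]:[SJX] = (4/21·λ) / (2). Setting this equal to 1/63:
  4/21·λ = 1/63·(2)  ⇒  λ = 1/6
Then r = λ/(1−λ) = (1/6)/(5/6) = 1/5. Check: with r = 1/5, F = (4/9, 5/18) and [KVF]:[SJX] = 1/63 as required.

r = 1/5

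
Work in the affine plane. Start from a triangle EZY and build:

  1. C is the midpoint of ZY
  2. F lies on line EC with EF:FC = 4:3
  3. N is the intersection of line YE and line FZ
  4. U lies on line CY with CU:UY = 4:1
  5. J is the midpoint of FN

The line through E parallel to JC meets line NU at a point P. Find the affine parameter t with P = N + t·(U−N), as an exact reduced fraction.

t = -50/57

Assign E = (0, 0), Z = (1, 0), Y = (0, 1) — the answer is frame-independent, so this choice is without loss of generality.
1. C is the midpoint of ZY ⇒ C = (1/2, 1/2)
2. F lies on line EC with EF:FC = 4:3 ⇒ F = (2/7, 2/7)
3. N is the intersection of line YE and line FZ ⇒ N = (0, 2/5)
4. U lies on line CY with CU:UY = 4:1 ⇒ U = (1/10, 9/10)
5. J is the midpoint of FN ⇒ J = (1/7, 12/35)
through E parallel to JC: direction (5/14, 11/70); meets NU at P = (-5/57, -11/285)
P = N + t·(U−N) with t = -50/57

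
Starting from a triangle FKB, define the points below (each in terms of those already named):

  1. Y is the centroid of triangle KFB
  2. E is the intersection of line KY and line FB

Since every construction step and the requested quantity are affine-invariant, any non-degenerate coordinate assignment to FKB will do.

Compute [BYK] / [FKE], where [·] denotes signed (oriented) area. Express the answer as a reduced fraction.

Choose coordinates F = (0, 0), K = (1, 0), B = (0, 1).
1. Y is the centroid of triangle KFB ⇒ Y = (1/3, 1/3)
2. E is the intersection of line KY and line FB ⇒ E = (0, 1/2)
2·[BYK] = 1/3, 2·[FKE] = 1/2
[BYK]:[FKE] = 1/3:1/2 = 2/3

[BYK]:[FKE] = 2/3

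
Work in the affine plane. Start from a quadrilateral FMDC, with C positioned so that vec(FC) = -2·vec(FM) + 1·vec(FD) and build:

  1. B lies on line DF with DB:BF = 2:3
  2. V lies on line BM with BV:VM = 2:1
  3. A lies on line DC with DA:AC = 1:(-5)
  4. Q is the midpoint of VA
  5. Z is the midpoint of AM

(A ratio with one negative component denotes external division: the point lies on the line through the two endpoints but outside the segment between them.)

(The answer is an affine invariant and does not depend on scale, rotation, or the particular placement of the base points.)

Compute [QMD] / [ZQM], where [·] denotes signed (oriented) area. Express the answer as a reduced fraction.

[QMD]:[ZQM] = -22/7

Work in coordinates with F = (0, 0), M = (1, 0), D = (0, 1), C = (-2, 1).
1. B lies on line DF with DB:BF = 2:3 ⇒ B = (0, 3/5)
2. V lies on line BM with BV:VM = 2:1 ⇒ V = (2/3, 1/5)
3. A lies on line DC with DA:AC = 1:(-5) ⇒ A = (1/2, 1)
4. Q is the midpoint of VA ⇒ Q = (7/12, 3/5)
5. Z is the midpoint of AM ⇒ Z = (3/4, 1/2)
2·[QMD] = -11/60, 2·[ZQM] = 7/120
[QMD]:[ZQM] = -11/60:7/120 = -22/7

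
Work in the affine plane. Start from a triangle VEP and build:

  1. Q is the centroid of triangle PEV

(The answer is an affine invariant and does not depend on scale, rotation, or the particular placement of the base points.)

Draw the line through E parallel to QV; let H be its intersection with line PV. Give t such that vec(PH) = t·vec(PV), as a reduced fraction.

t = 2

Work in coordinates with V = (0, 0), E = (1, 0), P = (0, 1).
1. Q is the centroid of triangle PEV ⇒ Q = (1/3, 1/3)
through E parallel to QV: direction (-1/3, -1/3); meets PV at H = (0, -1)
H = P + t·(V−P) with t = 2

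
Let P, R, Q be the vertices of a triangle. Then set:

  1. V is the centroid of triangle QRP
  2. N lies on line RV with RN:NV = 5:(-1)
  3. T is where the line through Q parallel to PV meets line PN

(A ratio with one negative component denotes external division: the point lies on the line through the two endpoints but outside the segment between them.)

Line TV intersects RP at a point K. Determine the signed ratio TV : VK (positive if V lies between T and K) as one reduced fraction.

TV:VK = 4

Choose coordinates P = (0, 0), R = (1, 0), Q = (0, 1).
1. V is the centroid of triangle QRP ⇒ V = (1/3, 1/3)
2. N lies on line RV with RN:NV = 5:(-1) ⇒ N = (1/6, 5/12)
3. T is where the line through Q parallel to PV meets line PN ⇒ T = (2/3, 5/3)
line TV meets RP at K = (1/4, 0)
V = T + t·(K−T) with t = 4/5, so TV:VK = 4/5:1/5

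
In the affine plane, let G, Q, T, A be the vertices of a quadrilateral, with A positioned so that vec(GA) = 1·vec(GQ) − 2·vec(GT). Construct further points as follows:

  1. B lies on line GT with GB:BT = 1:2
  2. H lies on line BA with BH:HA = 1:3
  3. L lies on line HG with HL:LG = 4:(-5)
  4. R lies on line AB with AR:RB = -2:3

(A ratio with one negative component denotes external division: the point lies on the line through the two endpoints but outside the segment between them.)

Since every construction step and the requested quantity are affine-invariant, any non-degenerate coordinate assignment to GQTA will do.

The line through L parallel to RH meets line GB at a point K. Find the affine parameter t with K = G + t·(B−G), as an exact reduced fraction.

t = 5

Choose coordinates G = (0, 0), Q = (1, 0), T = (0, 1), A = (1, -2).
1. B lies on line GT with GB:BT = 1:2 ⇒ B = (0, 1/3)
2. H lies on line BA with BH:HA = 1:3 ⇒ H = (1/4, -1/4)
3. L lies on line HG with HL:LG = 4:(-5) ⇒ L = (5/4, -5/4)
4. R lies on line AB with AR:RB = -2:3 ⇒ R = (3, -20/3)
through L parallel to RH: direction (-11/4, 77/12); meets GB at K = (0, 5/3)
K = G + t·(B−G) with t = 5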